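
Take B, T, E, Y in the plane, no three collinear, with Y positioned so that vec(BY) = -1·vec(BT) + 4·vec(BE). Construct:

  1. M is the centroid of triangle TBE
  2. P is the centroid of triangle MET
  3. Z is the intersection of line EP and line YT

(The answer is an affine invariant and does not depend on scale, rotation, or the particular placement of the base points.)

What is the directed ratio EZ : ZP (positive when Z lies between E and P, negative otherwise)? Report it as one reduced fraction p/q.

Choose coordinates B = (0, 0), T = (1, 0), E = (0, 1), Y = (-1, 4).
1. M is the centroid of triangle TBE ⇒ M = (1/3, 1/3)
2. P is the centroid of triangle MET ⇒ P = (4/9, 4/9)
3. Z is the intersection of line EP and line YT ⇒ Z = (4/3, -2/3)
Z = E + t·(P−E) with t = 3, so EZ:ZP = t:(1−t) = 3:-2

EZ:ZP = -3/2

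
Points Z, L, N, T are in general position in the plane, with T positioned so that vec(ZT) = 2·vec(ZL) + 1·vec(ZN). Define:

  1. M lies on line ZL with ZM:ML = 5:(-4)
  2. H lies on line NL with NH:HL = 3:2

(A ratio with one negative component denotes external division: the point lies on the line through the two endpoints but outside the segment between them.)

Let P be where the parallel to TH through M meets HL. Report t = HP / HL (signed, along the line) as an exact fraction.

Work in coordinates with Z = (0, 0), L = (1, 0), N = (0, 1), T = (2, 1).
1. M lies on line ZL with ZM:ML = 5:(-4) ⇒ M = (5, 0)
2. H lies on line NL with NH:HL = 3:2 ⇒ H = (3/5, 2/5)
through M parallel to TH: direction (-7/5, -3/5); meets HL at P = (11/5, -6/5)
P = H + t·(L−H) with t = 4

t = 4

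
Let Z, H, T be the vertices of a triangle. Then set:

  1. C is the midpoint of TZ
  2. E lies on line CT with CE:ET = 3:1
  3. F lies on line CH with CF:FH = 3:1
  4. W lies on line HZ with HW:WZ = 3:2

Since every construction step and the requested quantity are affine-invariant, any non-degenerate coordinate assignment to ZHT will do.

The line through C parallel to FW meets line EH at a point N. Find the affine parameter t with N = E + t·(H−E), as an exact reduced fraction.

t = 7/23

Assign Z = (0, 0), H = (1, 0), T = (0, 1) — the answer is frame-independent, so this choice is without loss of generality.
1. C is the midpoint of TZ ⇒ C = (0, 1/2)
2. E lies on line CT with CE:ET = 3:1 ⇒ E = (0, 7/8)
3. F lies on line CH with CF:FH = 3:1 ⇒ F = (3/4, 1/8)
4. W lies on line HZ with HW:WZ = 3:2 ⇒ W = (2/5, 0)
through C parallel to FW: direction (-7/20, -1/8); meets EH at N = (7/23, 14/23)
N = E + t·(H−E) with t = 7/23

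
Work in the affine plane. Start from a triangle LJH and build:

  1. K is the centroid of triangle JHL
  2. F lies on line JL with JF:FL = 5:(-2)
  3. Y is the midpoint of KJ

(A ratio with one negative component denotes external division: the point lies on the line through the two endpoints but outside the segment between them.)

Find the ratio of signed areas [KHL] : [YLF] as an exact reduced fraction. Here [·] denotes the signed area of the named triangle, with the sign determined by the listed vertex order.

[KHL]:[YLF] = -3

Assign L = (0, 0), J = (1, 0), H = (0, 1) — the answer is frame-independent, so this choice is without loss of generality.
1. K is the centroid of triangle JHL ⇒ K = (1/3, 1/3)
2. F lies on line JL with JF:FL = 5:(-2) ⇒ F = (-2/3, 0)
3. Y is the midpoint of KJ ⇒ Y = (2/3, 1/6)
2·[KHL] = 1/3, 2·[YLF] = -1/9
[KHL]:[YLF] = 1/3:-1/9 = -3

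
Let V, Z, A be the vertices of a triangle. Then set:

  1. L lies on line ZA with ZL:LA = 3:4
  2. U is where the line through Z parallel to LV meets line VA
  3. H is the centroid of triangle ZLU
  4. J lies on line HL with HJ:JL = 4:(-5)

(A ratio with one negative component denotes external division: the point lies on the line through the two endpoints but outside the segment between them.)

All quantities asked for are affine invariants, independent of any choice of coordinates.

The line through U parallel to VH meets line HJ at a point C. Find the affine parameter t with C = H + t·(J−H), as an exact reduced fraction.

t = 11/32

Assign V = (0, 0), Z = (1, 0), A = (0, 1) — the answer is frame-independent, so this choice is without loss of generality.
1. L lies on line ZA with ZL:LA = 3:4 ⇒ L = (4/7, 3/7)
2. U is where the line through Z parallel to LV meets line VA ⇒ U = (0, -3/4)
3. H is the centroid of triangle ZLU ⇒ H = (11/21, -3/28)
4. J lies on line HL with HJ:JL = 4:(-5) ⇒ J = (1/3, -9/4)
through U parallel to VH: direction (11/21, -3/28); meets HJ at C = (11/24, -27/32)
C = H + t·(J−H) with t = 11/32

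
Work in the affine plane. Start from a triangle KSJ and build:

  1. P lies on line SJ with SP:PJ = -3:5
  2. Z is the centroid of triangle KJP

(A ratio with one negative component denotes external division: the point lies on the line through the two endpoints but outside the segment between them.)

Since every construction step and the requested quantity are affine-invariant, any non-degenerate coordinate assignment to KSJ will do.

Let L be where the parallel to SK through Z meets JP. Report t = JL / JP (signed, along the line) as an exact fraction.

Choose coordinates K = (0, 0), S = (1, 0), J = (0, 1).
1. P lies on line SJ with SP:PJ = -3:5 ⇒ P = (5/2, -3/2)
2. Z is the centroid of triangle KJP ⇒ Z = (5/6, -1/6)
through Z parallel to SK: direction (-1, 0); meets JP at L = (7/6, -1/6)
L = J + t·(P−J) with t = 7/15

t = 7/15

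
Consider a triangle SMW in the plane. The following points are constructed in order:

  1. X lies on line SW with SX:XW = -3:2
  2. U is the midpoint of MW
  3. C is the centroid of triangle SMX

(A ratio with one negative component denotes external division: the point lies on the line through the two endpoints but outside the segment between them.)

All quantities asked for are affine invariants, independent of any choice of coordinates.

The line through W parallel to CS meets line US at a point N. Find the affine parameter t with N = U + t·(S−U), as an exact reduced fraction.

Choose coordinates S = (0, 0), M = (1, 0), W = (0, 1).
1. X lies on line SW with SX:XW = -3:2 ⇒ X = (0, 3)
2. U is the midpoint of MW ⇒ U = (1/2, 1/2)
3. C is the centroid of triangle SMX ⇒ C = (1/3, 1)
through W parallel to CS: direction (-1/3, -1); meets US at N = (-1/2, -1/2)
N = U + t·(S−U) with t = 2

t = 2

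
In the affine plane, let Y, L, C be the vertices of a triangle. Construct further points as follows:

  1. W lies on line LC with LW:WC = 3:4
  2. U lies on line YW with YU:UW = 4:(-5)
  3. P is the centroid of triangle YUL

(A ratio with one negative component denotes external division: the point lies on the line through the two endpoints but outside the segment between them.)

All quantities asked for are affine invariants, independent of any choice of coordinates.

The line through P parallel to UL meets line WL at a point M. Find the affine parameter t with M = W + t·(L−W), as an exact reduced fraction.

Work in coordinates with Y = (0, 0), L = (1, 0), C = (0, 1).
1. W lies on line LC with LW:WC = 3:4 ⇒ W = (4/7, 3/7)
2. U lies on line YW with YU:UW = 4:(-5) ⇒ U = (-16/7, -12/7)
3. P is the centroid of triangle YUL ⇒ P = (-3/7, -4/7)
through P parallel to UL: direction (23/7, 12/7); meets WL at M = (31/35, 4/35)
M = W + t·(L−W) with t = 11/15

t = 11/15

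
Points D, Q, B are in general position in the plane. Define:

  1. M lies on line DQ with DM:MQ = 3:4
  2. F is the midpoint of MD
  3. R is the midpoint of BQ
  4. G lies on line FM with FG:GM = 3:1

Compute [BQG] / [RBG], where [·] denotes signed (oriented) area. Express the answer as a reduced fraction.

[BQG]:[RBG] = -2

Choose coordinates D = (0, 0), Q = (1, 0), B = (0, 1).
1. M lies on line DQ with DM:MQ = 3:4 ⇒ M = (3/7, 0)
2. F is the midpoint of MD ⇒ F = (3/14, 0)
3. R is the midpoint of BQ ⇒ R = (1/2, 1/2)
4. G lies on line FM with FG:GM = 3:1 ⇒ G = (3/8, 0)
2·[BQG] = -5/8, 2·[RBG] = 5/16
[BQG]:[RBG] = -5/8:5/16 = -2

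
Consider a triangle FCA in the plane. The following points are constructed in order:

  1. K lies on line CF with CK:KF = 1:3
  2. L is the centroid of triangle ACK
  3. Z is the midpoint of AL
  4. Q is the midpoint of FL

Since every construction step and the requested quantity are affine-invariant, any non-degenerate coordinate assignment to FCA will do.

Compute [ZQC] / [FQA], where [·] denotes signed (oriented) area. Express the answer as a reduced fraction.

Set F = (0, 0), C = (1, 0), A = (0, 1); any affine frame gives the same invariant.
1. K lies on line CF with CK:KF = 1:3 ⇒ K = (3/4, 0)
2. L is the centroid of triangle ACK ⇒ L = (7/12, 1/3)
3. Z is the midpoint of AL ⇒ Z = (7/24, 2/3)
4. Q is the midpoint of FL ⇒ Q = (7/24, 1/6)
2·[ZQC] = 17/48, 2·[FQA] = 7/24
[ZQC]:[FQA] = 17/48:7/24 = 17/14

[ZQC]:[FQA] = 17/14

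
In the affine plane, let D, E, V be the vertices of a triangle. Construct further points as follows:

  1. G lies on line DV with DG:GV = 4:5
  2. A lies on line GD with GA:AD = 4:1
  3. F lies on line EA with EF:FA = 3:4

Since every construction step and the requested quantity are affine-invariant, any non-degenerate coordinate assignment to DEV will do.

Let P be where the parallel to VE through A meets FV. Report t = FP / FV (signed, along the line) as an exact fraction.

t = -4/3

Choose coordinates D = (0, 0), E = (1, 0), V = (0, 1).
1. G lies on line DV with DG:GV = 4:5 ⇒ G = (0, 4/9)
2. A lies on line GD with GA:AD = 4:1 ⇒ A = (0, 4/45)
3. F lies on line EA with EF:FA = 3:4 ⇒ F = (4/7, 4/105)
through A parallel to VE: direction (1, -1); meets FV at P = (4/3, -56/45)
P = F + t·(V−F) with t = -4/3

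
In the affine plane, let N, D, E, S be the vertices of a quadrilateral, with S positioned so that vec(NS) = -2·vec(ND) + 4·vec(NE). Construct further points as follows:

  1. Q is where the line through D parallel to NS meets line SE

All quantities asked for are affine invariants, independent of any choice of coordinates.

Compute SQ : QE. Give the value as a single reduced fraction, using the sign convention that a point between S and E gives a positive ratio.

SQ:QE = -2

Work in coordinates with N = (0, 0), D = (1, 0), E = (0, 1), S = (-2, 4).
1. Q is where the line through D parallel to NS meets line SE ⇒ Q = (2, -2)
Q = S + t·(E−S) with t = 2, so SQ:QE = t:(1−t) = 2:-1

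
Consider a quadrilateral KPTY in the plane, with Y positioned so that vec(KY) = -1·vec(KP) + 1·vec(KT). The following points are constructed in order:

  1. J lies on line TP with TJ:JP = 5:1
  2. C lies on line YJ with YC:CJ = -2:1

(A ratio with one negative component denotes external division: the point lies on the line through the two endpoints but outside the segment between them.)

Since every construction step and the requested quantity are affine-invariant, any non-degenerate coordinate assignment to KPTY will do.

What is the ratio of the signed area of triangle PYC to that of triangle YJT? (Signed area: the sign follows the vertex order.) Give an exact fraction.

[PYC]:[YJT] = -2/5

Work in coordinates with K = (0, 0), P = (1, 0), T = (0, 1), Y = (-1, 1).
1. J lies on line TP with TJ:JP = 5:1 ⇒ J = (5/6, 1/6)
2. C lies on line YJ with YC:CJ = -2:1 ⇒ C = (8/3, -2/3)
2·[PYC] = -1/3, 2·[YJT] = 5/6
[PYC]:[YJT] = -1/3:5/6 = -2/5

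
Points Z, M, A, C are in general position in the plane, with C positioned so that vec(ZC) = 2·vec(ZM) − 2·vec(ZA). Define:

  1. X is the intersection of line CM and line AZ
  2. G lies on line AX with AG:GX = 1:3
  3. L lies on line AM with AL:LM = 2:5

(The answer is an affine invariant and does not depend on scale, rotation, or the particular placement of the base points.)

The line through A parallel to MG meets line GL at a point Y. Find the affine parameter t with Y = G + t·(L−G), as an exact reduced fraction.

Choose coordinates Z = (0, 0), M = (1, 0), A = (0, 1), C = (2, -2).
1. X is the intersection of line CM and line AZ ⇒ X = (0, 2)
2. G lies on line AX with AG:GX = 1:3 ⇒ G = (0, 5/4)
3. L lies on line AM with AL:LM = 2:5 ⇒ L = (2/7, 5/7)
through A parallel to MG: direction (-1, 5/4); meets GL at Y = (2/5, 1/2)
Y = G + t·(L−G) with t = 7/5

t = 7/5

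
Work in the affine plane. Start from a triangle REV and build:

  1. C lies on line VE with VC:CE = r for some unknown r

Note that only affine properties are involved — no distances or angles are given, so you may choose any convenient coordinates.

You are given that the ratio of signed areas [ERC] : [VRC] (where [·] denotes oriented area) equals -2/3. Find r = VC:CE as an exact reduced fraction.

r = 3/2

Choose coordinates R = (0, 0), E = (1, 0), V = (0, 1).
1. With VC:CE = r, write λ = r/(r+1) so C = V + λ·(E−V); C is affine-linear in λ
Every point depending on C is an affine combination of C and λ-independent points, so each such coordinate is linear in λ; the λ² term in each signed area is a multiple of (E−V)×(E−V) = 0, so 2·[ERC] and 2·[VRC] are each linear in λ. Evaluating at λ=0 and λ=1:
  2·[ERC] = λ − 1,   2·[VRC] = λ
So [ERC]:[VRC] = (λ − 1) / (λ). Setting this equal to -2/3:
  λ − 1 = -2/3·(λ)  ⇒  λ = 3/5
Then r = λ/(1−λ) = (3/5)/(2/5) = 3/2. Check: with r = 3/2, C = (3/5, 2/5) and [ERC]:[VRC] = -2/3 as required.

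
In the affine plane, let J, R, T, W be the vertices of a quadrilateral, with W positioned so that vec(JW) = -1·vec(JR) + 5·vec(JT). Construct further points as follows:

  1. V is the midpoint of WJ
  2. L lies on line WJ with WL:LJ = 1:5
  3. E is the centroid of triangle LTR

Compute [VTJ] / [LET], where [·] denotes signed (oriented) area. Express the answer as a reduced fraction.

Work in coordinates with J = (0, 0), R = (1, 0), T = (0, 1), W = (-1, 5).
1. V is the midpoint of WJ ⇒ V = (-1/2, 5/2)
2. L lies on line WJ with WL:LJ = 1:5 ⇒ L = (-5/6, 25/6)
3. E is the centroid of triangle LTR ⇒ E = (1/18, 31/18)
2·[VTJ] = -1/2, 2·[LET] = -7/9
[VTJ]:[LET] = -1/2:-7/9 = 9/14

[VTJ]:[LET] = 9/14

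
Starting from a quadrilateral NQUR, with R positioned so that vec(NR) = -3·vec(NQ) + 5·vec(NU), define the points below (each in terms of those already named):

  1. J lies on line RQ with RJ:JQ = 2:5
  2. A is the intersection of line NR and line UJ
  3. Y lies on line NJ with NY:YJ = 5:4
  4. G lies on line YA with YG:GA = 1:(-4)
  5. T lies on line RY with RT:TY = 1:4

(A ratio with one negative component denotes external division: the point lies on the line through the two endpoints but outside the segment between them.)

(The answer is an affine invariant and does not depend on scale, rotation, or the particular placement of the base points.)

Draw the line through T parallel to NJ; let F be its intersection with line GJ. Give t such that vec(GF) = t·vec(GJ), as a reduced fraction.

t = 197/65

Work in coordinates with N = (0, 0), Q = (1, 0), U = (0, 1), R = (-3, 5).
1. J lies on line RQ with RJ:JQ = 2:5 ⇒ J = (-13/7, 25/7)
2. A is the intersection of line NR and line UJ ⇒ A = (-39/11, 65/11)
3. Y lies on line NJ with NY:YJ = 5:4 ⇒ Y = (-65/63, 125/63)
4. G lies on line YA with YG:GA = 1:(-4) ⇒ G = (-403/2079, 1405/2079)
5. T lies on line RY with RT:TY = 1:4 ⇒ T = (-821/315, 277/63)
through T parallel to NJ: direction (-13/7, 25/7); meets GJ at F = (-1649/315, 7741/819)
F = G + t·(J−G) with t = 197/65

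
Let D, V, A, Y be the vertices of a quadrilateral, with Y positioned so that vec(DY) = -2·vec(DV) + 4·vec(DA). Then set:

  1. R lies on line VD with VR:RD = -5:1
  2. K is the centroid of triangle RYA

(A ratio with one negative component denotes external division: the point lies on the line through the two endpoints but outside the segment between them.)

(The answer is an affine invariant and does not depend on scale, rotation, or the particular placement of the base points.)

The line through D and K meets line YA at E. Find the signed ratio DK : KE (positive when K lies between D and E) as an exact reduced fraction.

DK:KE = 13/11

Choose coordinates D = (0, 0), V = (1, 0), A = (0, 1), Y = (-2, 4).
1. R lies on line VD with VR:RD = -5:1 ⇒ R = (-1/4, 0)
2. K is the centroid of triangle RYA ⇒ K = (-3/4, 5/3)
line DK meets YA at E = (-18/13, 40/13)
K = D + t·(E−D) with t = 13/24, so DK:KE = 13/24:11/24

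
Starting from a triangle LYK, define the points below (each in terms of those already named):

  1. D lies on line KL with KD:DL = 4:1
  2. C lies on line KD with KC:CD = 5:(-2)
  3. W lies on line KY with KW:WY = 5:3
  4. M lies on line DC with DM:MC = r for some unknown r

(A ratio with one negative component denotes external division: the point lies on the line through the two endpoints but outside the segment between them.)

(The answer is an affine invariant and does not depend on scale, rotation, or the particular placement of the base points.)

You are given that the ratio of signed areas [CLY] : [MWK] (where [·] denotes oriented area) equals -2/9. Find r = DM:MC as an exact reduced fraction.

Work in coordinates with L = (0, 0), Y = (1, 0), K = (0, 1).
1. D lies on line KL with KD:DL = 4:1 ⇒ D = (0, 1/5)
2. C lies on line KD with KC:CD = 5:(-2) ⇒ C = (0, -1/3)
3. W lies on line KY with KW:WY = 5:3 ⇒ W = (5/8, 3/8)
4. With DM:MC = r, write λ = r/(r+1) so M = D + λ·(C−D); M is affine-linear in λ
Every point depending on M is an affine combination of M and λ-independent points, so each such coordinate is linear in λ; the λ² term in each signed area is a multiple of (C−D)×(C−D) = 0, so 2·[CLY] and 2·[MWK] are each linear in λ. Evaluating at λ=0 and λ=1:
  2·[CLY] = -1/3,   2·[MWK] = 1/3·λ + 1/2
So [CLY]:[MWK] = (-1/3) / (1/3·λ + 1/2). Setting this equal to -2/9:
  -1/3 = -2/9·(1/3·λ + 1/2)  ⇒  λ = 3
Then r = λ/(1−λ) = (3)/(-2) = -3/2. Check: with r = -3/2, M = (0, -7/5) and [CLY]:[MWK] = -2/9 as required.

r = -3/2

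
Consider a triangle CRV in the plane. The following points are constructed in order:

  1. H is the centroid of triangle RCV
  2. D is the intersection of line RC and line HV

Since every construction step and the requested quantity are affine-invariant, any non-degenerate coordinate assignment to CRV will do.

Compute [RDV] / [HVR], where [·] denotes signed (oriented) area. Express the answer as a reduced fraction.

Set C = (0, 0), R = (1, 0), V = (0, 1); any affine frame gives the same invariant.
1. H is the centroid of triangle RCV ⇒ H = (1/3, 1/3)
2. D is the intersection of line RC and line HV ⇒ D = (1/2, 0)
2·[RDV] = -1/2, 2·[HVR] = -1/3
[RDV]:[HVR] = -1/2:-1/3 = 3/2

[RDV]:[HVR] = 3/2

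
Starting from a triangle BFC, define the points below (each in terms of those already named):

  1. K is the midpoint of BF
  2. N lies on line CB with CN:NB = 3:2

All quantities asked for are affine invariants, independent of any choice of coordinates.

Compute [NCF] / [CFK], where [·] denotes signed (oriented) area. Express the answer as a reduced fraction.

Work in coordinates with B = (0, 0), F = (1, 0), C = (0, 1).
1. K is the midpoint of BF ⇒ K = (1/2, 0)
2. N lies on line CB with CN:NB = 3:2 ⇒ N = (0, 2/5)
2·[NCF] = -3/5, 2·[CFK] = -1/2
[NCF]:[CFK] = -3/5:-1/2 = 6/5

[NCF]:[CFK] = 6/5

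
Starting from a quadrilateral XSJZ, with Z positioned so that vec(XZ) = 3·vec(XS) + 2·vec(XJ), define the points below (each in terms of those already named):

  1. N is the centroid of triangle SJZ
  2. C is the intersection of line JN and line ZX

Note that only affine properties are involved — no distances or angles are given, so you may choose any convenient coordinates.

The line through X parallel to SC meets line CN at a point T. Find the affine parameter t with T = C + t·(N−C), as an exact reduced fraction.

Work in coordinates with X = (0, 0), S = (1, 0), J = (0, 1), Z = (3, 2).
1. N is the centroid of triangle SJZ ⇒ N = (4/3, 1)
2. C is the intersection of line JN and line ZX ⇒ C = (3/2, 1)
through X parallel to SC: direction (1/2, 1); meets CN at T = (1/2, 1)
T = C + t·(N−C) with t = 6

t = 6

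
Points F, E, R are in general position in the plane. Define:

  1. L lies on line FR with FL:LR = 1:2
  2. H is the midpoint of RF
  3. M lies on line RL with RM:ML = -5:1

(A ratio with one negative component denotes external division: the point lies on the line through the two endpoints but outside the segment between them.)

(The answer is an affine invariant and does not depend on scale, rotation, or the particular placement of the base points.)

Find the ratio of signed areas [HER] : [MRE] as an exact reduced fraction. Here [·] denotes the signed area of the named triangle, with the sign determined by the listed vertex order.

Set F = (0, 0), E = (1, 0), R = (0, 1); any affine frame gives the same invariant.
1. L lies on line FR with FL:LR = 1:2 ⇒ L = (0, 1/3)
2. H is the midpoint of RF ⇒ H = (0, 1/2)
3. M lies on line RL with RM:ML = -5:1 ⇒ M = (0, 1/6)
2·[HER] = 1/2, 2·[MRE] = -5/6
[HER]:[MRE] = 1/2:-5/6 = -3/5

[HER]:[MRE] = -3/5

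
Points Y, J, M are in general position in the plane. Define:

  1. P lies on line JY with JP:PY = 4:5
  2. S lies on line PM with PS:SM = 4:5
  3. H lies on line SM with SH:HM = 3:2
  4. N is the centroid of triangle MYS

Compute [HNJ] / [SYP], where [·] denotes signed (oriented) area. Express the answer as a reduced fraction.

Work in coordinates with Y = (0, 0), J = (1, 0), M = (0, 1).
1. P lies on line JY with JP:PY = 4:5 ⇒ P = (5/9, 0)
2. S lies on line PM with PS:SM = 4:5 ⇒ S = (25/81, 4/9)
3. H lies on line SM with SH:HM = 3:2 ⇒ H = (10/81, 7/9)
4. N is the centroid of triangle MYS ⇒ N = (25/243, 13/27)
2·[HNJ] = 67/243, 2·[SYP] = 20/81
[HNJ]:[SYP] = 67/243:20/81 = 67/60

[HNJ]:[SYP] = 67/60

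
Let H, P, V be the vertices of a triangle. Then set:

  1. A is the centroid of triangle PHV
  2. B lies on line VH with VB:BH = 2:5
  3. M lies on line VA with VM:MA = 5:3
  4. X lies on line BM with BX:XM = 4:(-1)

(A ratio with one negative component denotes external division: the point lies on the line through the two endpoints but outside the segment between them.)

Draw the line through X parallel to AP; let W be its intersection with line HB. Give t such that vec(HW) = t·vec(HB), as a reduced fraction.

t = 19/20

Work in coordinates with H = (0, 0), P = (1, 0), V = (0, 1).
1. A is the centroid of triangle PHV ⇒ A = (1/3, 1/3)
2. B lies on line VH with VB:BH = 2:5 ⇒ B = (0, 5/7)
3. M lies on line VA with VM:MA = 5:3 ⇒ M = (5/24, 7/12)
4. X lies on line BM with BX:XM = 4:(-1) ⇒ X = (5/18, 34/63)
through X parallel to AP: direction (2/3, -1/3); meets HB at W = (0, 19/28)
W = H + t·(B−H) with t = 19/20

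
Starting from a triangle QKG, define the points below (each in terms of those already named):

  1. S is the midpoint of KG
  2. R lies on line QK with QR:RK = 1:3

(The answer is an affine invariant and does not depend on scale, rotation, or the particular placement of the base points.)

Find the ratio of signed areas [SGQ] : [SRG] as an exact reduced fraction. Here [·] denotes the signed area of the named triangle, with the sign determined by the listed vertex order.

[SGQ]:[SRG] = -4/3

Work in coordinates with Q = (0, 0), K = (1, 0), G = (0, 1).
1. S is the midpoint of KG ⇒ S = (1/2, 1/2)
2. R lies on line QK with QR:RK = 1:3 ⇒ R = (1/4, 0)
2·[SGQ] = 1/2, 2·[SRG] = -3/8
[SGQ]:[SRG] = 1/2:-3/8 = -4/3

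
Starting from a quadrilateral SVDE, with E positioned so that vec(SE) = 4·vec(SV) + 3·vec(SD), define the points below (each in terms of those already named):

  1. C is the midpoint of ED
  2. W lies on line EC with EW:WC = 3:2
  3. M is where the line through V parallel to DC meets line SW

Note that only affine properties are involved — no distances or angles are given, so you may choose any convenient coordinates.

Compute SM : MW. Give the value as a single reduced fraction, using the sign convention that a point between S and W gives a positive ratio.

Set S = (0, 0), V = (1, 0), D = (0, 1), E = (4, 3); any affine frame gives the same invariant.
1. C is the midpoint of ED ⇒ C = (2, 2)
2. W lies on line EC with EW:WC = 3:2 ⇒ W = (14/5, 12/5)
3. M is where the line through V parallel to DC meets line SW ⇒ M = (-7/5, -6/5)
M = S + t·(W−S) with t = -1/2, so SM:MW = t:(1−t) = -1/2:3/2

SM:MW = -1/3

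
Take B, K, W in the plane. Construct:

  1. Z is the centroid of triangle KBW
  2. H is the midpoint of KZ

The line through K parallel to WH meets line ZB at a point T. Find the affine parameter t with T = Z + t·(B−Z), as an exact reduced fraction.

t = -2/3

Work in coordinates with B = (0, 0), K = (1, 0), W = (0, 1).
1. Z is the centroid of triangle KBW ⇒ Z = (1/3, 1/3)
2. H is the midpoint of KZ ⇒ H = (2/3, 1/6)
through K parallel to WH: direction (2/3, -5/6); meets ZB at T = (5/9, 5/9)
T = Z + t·(B−Z) with t = -2/3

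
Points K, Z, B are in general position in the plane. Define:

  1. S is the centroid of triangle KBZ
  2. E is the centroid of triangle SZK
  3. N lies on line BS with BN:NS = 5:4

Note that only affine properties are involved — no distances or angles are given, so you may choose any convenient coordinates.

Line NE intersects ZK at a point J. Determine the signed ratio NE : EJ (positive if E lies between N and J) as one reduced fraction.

Set K = (0, 0), Z = (1, 0), B = (0, 1); any affine frame gives the same invariant.
1. S is the centroid of triangle KBZ ⇒ S = (1/3, 1/3)
2. E is the centroid of triangle SZK ⇒ E = (4/9, 1/9)
3. N lies on line BS with BN:NS = 5:4 ⇒ N = (5/27, 17/27)
line NE meets ZK at J = (1/2, 0)
E = N + t·(J−N) with t = 14/17, so NE:EJ = 14/17:3/17

NE:EJ = 14/3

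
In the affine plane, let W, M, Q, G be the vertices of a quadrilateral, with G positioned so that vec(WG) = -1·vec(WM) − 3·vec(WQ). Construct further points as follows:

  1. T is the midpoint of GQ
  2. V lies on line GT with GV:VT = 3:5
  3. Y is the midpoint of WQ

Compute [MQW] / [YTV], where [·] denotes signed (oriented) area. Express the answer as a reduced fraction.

Work in coordinates with W = (0, 0), M = (1, 0), Q = (0, 1), G = (-1, -3).
1. T is the midpoint of GQ ⇒ T = (-1/2, -1)
2. V lies on line GT with GV:VT = 3:5 ⇒ V = (-13/16, -9/4)
3. Y is the midpoint of WQ ⇒ Y = (0, 1/2)
2·[MQW] = 1, 2·[YTV] = 5/32
[MQW]:[YTV] = 1:5/32 = 32/5

[MQW]:[YTV] = 32/5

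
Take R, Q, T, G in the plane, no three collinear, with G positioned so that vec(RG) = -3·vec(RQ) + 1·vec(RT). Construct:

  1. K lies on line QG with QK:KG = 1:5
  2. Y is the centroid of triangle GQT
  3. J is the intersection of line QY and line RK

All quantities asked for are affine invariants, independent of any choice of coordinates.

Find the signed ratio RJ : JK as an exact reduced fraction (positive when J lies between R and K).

Work in coordinates with R = (0, 0), Q = (1, 0), T = (0, 1), G = (-3, 1).
1. K lies on line QG with QK:KG = 1:5 ⇒ K = (1/3, 1/6)
2. Y is the centroid of triangle GQT ⇒ Y = (-2/3, 2/3)
3. J is the intersection of line QY and line RK ⇒ J = (4/9, 2/9)
J = R + t·(K−R) with t = 4/3, so RJ:JK = t:(1−t) = 4/3:-1/3

RJ:JK = -4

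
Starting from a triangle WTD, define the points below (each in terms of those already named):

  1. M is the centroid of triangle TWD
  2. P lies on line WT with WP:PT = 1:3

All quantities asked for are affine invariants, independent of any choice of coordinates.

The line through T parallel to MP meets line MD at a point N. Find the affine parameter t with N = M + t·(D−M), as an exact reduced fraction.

Work in coordinates with W = (0, 0), T = (1, 0), D = (0, 1).
1. M is the centroid of triangle TWD ⇒ M = (1/3, 1/3)
2. P lies on line WT with WP:PT = 1:3 ⇒ P = (1/4, 0)
through T parallel to MP: direction (-1/12, -1/3); meets MD at N = (5/6, -2/3)
N = M + t·(D−M) with t = -3/2

t = -3/2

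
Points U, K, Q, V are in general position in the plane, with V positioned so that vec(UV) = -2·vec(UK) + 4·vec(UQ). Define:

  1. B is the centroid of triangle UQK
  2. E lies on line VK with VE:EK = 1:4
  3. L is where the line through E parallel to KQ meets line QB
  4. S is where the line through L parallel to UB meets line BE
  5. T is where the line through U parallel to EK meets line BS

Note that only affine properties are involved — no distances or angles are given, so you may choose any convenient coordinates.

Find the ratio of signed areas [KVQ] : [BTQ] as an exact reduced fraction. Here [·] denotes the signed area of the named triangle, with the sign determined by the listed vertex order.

[KVQ]:[BTQ] = 25/7

Choose coordinates U = (0, 0), K = (1, 0), Q = (0, 1), V = (-2, 4).
1. B is the centroid of triangle UQK ⇒ B = (1/3, 1/3)
2. E lies on line VK with VE:EK = 1:4 ⇒ E = (-7/5, 16/5)
3. L is where the line through E parallel to KQ meets line QB ⇒ L = (-4/5, 13/5)
4. S is where the line through L parallel to UB meets line BE ⇒ S = (-109/115, 282/115)
5. T is where the line through U parallel to EK meets line BS ⇒ T = (69/25, -92/25)
2·[KVQ] = 1, 2·[BTQ] = 7/25
[KVQ]:[BTQ] = 1:7/25 = 25/7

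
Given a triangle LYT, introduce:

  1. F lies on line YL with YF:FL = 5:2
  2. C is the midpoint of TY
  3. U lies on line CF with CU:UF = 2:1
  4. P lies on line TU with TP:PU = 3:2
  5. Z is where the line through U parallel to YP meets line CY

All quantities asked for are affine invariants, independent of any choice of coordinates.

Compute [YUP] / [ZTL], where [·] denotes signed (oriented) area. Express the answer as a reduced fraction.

[YUP]:[ZTL] = -4/35

Work in coordinates with L = (0, 0), Y = (1, 0), T = (0, 1).
1. F lies on line YL with YF:FL = 5:2 ⇒ F = (2/7, 0)
2. C is the midpoint of TY ⇒ C = (1/2, 1/2)
3. U lies on line CF with CU:UF = 2:1 ⇒ U = (5/14, 1/6)
4. P lies on line TU with TP:PU = 3:2 ⇒ P = (3/14, 1/2)
5. Z is where the line through U parallel to YP meets line CY ⇒ Z = (5/3, -2/3)
2·[YUP] = -4/21, 2·[ZTL] = 5/3
[YUP]:[ZTL] = -4/21:5/3 = -4/35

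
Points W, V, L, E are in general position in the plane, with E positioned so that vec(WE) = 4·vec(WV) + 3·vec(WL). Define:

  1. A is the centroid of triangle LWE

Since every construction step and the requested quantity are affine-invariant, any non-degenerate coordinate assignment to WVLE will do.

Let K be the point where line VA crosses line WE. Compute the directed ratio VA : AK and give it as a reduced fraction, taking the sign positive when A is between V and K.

Set W = (0, 0), V = (1, 0), L = (0, 1), E = (4, 3); any affine frame gives the same invariant.
1. A is the centroid of triangle LWE ⇒ A = (4/3, 4/3)
line VA meets WE at K = (16/13, 12/13)
A = V + t·(K−V) with t = 13/9, so VA:AK = 13/9:-4/9

VA:AK = -13/4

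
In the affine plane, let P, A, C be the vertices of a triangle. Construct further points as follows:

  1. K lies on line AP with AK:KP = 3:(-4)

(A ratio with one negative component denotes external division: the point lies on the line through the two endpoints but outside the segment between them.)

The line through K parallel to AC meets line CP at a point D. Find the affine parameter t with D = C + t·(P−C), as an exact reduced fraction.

t = -3

Work in coordinates with P = (0, 0), A = (1, 0), C = (0, 1).
1. K lies on line AP with AK:KP = 3:(-4) ⇒ K = (4, 0)
through K parallel to AC: direction (-1, 1); meets CP at D = (0, 4)
D = C + t·(P−C) with t = -3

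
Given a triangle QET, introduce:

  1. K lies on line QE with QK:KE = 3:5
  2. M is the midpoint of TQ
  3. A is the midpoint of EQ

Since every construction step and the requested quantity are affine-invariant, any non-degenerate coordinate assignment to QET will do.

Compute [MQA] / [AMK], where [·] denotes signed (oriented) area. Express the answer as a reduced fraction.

[MQA]:[AMK] = 4

Assign Q = (0, 0), E = (1, 0), T = (0, 1) — the answer is frame-independent, so this choice is without loss of generality.
1. K lies on line QE with QK:KE = 3:5 ⇒ K = (3/8, 0)
2. M is the midpoint of TQ ⇒ M = (0, 1/2)
3. A is the midpoint of EQ ⇒ A = (1/2, 0)
2·[MQA] = 1/4, 2·[AMK] = 1/16
[MQA]:[AMK] = 1/4:1/16 = 4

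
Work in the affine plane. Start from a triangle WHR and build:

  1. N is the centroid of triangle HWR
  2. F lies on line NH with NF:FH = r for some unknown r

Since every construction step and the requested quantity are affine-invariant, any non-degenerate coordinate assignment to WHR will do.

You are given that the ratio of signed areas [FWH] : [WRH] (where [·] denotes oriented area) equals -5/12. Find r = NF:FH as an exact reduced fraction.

r = -1/5

Work in coordinates with W = (0, 0), H = (1, 0), R = (0, 1).
1. N is the centroid of triangle HWR ⇒ N = (1/3, 1/3)
2. With NF:FH = r, write λ = r/(r+1) so F = N + λ·(H−N); F is affine-linear in λ
Every point depending on F is an affine combination of F and λ-independent points, so each such coordinate is linear in λ; the λ² term in each signed area is a multiple of (H−N)×(H−N) = 0, so 2·[FWH] and 2·[WRH] are each linear in λ. Evaluating at λ=0 and λ=1:
  2·[FWH] = -1/3·λ + 1/3,   2·[WRH] = -1
So [FWH]:[WRH] = (-1/3·λ + 1/3) / (-1). Setting this equal to -5/12:
  -1/3·λ + 1/3 = -5/12·(-1)  ⇒  λ = -1/4
Then r = λ/(1−λ) = (-1/4)/(5/4) = -1/5. Check: with r = -1/5, F = (1/6, 5/12) and [FWH]:[WRH] = -5/12 as required.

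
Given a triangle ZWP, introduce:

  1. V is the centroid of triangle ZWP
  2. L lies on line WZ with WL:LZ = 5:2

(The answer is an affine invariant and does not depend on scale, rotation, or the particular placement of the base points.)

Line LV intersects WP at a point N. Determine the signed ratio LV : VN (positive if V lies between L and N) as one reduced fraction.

Choose coordinates Z = (0, 0), W = (1, 0), P = (0, 1).
1. V is the centroid of triangle ZWP ⇒ V = (1/3, 1/3)
2. L lies on line WZ with WL:LZ = 5:2 ⇒ L = (2/7, 0)
line LV meets WP at N = (3/8, 5/8)
V = L + t·(N−L) with t = 8/15, so LV:VN = 8/15:7/15

LV:VN = 8/7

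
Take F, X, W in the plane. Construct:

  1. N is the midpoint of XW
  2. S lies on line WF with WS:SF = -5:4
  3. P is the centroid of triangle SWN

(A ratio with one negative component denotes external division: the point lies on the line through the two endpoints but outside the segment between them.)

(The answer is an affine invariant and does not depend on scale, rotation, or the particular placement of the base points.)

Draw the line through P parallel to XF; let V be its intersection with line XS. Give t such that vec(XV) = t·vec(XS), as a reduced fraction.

Set F = (0, 0), X = (1, 0), W = (0, 1); any affine frame gives the same invariant.
1. N is the midpoint of XW ⇒ N = (1/2, 1/2)
2. S lies on line WF with WS:SF = -5:4 ⇒ S = (0, -4)
3. P is the centroid of triangle SWN ⇒ P = (1/6, -5/6)
through P parallel to XF: direction (-1, 0); meets XS at V = (19/24, -5/6)
V = X + t·(S−X) with t = 5/24

t = 5/24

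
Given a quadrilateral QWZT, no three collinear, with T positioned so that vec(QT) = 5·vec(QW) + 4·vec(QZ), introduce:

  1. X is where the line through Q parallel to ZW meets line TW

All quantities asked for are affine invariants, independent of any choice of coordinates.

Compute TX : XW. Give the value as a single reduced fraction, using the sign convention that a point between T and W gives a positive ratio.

Choose coordinates Q = (0, 0), W = (1, 0), Z = (0, 1), T = (5, 4).
1. X is where the line through Q parallel to ZW meets line TW ⇒ X = (1/2, -1/2)
X = T + t·(W−T) with t = 9/8, so TX:XW = t:(1−t) = 9/8:-1/8

TX:XW = -9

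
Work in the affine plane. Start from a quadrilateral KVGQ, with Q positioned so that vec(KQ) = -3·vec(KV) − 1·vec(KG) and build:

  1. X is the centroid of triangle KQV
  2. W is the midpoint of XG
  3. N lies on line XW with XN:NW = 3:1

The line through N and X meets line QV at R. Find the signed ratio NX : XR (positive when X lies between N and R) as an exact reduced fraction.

Assign K = (0, 0), V = (1, 0), G = (0, 1), Q = (-3, -1) — the answer is frame-independent, so this choice is without loss of generality.
1. X is the centroid of triangle KQV ⇒ X = (-2/3, -1/3)
2. W is the midpoint of XG ⇒ W = (-1/3, 1/3)
3. N lies on line XW with XN:NW = 3:1 ⇒ N = (-5/12, 1/6)
line NX meets QV at R = (-5/7, -3/7)
X = N + t·(R−N) with t = 21/25, so NX:XR = 21/25:4/25

NX:XR = 21/4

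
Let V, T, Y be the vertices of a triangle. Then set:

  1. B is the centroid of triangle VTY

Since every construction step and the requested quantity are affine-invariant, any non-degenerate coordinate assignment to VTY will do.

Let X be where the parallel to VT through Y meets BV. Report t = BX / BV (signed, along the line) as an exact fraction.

t = -2

Work in coordinates with V = (0, 0), T = (1, 0), Y = (0, 1).
1. B is the centroid of triangle VTY ⇒ B = (1/3, 1/3)
through Y parallel to VT: direction (1, 0); meets BV at X = (1, 1)
X = B + t·(V−B) with t = -2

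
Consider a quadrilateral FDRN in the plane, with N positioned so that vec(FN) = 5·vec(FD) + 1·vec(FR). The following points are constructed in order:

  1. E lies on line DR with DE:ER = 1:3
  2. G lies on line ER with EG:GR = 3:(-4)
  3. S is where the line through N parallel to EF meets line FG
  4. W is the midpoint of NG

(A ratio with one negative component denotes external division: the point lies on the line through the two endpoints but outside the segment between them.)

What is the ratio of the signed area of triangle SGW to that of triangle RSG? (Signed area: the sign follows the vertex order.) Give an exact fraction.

[SGW]:[RSG] = 13/6

Work in coordinates with F = (0, 0), D = (1, 0), R = (0, 1), N = (5, 1).
1. E lies on line DR with DE:ER = 1:3 ⇒ E = (3/4, 1/4)
2. G lies on line ER with EG:GR = 3:(-4) ⇒ G = (3, -2)
3. S is where the line through N parallel to EF meets line FG ⇒ S = (2/3, -4/9)
4. W is the midpoint of NG ⇒ W = (4, -1/2)
2·[SGW] = 91/18, 2·[RSG] = 7/3
[SGW]:[RSG] = 91/18:7/3 = 13/6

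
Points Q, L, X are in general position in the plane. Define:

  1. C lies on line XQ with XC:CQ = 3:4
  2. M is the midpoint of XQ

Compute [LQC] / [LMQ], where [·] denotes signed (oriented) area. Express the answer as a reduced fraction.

[LQC]:[LMQ] = -8/7

Assign Q = (0, 0), L = (1, 0), X = (0, 1) — the answer is frame-independent, so this choice is without loss of generality.
1. C lies on line XQ with XC:CQ = 3:4 ⇒ C = (0, 4/7)
2. M is the midpoint of XQ ⇒ M = (0, 1/2)
2·[LQC] = -4/7, 2·[LMQ] = 1/2
[LQC]:[LMQ] = -4/7:1/2 = -8/7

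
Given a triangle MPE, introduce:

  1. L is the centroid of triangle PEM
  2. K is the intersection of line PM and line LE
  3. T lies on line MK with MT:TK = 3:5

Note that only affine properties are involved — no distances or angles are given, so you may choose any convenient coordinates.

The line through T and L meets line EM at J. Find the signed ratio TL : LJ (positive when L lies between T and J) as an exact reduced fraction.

Choose coordinates M = (0, 0), P = (1, 0), E = (0, 1).
1. L is the centroid of triangle PEM ⇒ L = (1/3, 1/3)
2. K is the intersection of line PM and line LE ⇒ K = (1/2, 0)
3. T lies on line MK with MT:TK = 3:5 ⇒ T = (3/16, 0)
line TL meets EM at J = (0, -3/7)
L = T + t·(J−T) with t = -7/9, so TL:LJ = -7/9:16/9

TL:LJ = -7/16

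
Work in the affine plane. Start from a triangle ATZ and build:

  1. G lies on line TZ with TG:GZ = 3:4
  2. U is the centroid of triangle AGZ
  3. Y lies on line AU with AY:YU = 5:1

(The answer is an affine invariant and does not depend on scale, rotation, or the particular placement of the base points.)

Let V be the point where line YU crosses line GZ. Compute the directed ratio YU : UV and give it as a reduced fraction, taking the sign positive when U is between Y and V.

YU:UV = 1/3

Choose coordinates A = (0, 0), T = (1, 0), Z = (0, 1).
1. G lies on line TZ with TG:GZ = 3:4 ⇒ G = (4/7, 3/7)
2. U is the centroid of triangle AGZ ⇒ U = (4/21, 10/21)
3. Y lies on line AU with AY:YU = 5:1 ⇒ Y = (10/63, 25/63)
line YU meets GZ at V = (2/7, 5/7)
U = Y + t·(V−Y) with t = 1/4, so YU:UV = 1/4:3/4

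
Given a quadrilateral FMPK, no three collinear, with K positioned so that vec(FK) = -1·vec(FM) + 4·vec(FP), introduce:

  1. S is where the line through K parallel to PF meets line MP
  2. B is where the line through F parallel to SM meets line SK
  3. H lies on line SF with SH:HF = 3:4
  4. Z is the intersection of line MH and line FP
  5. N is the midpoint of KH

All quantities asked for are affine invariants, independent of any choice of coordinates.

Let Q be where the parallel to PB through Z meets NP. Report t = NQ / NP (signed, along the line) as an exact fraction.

Work in coordinates with F = (0, 0), M = (1, 0), P = (0, 1), K = (-1, 4).
1. S is where the line through K parallel to PF meets line MP ⇒ S = (-1, 2)
2. B is where the line through F parallel to SM meets line SK ⇒ B = (-1, 1)
3. H lies on line SF with SH:HF = 3:4 ⇒ H = (-4/7, 8/7)
4. Z is the intersection of line MH and line FP ⇒ Z = (0, 8/11)
5. N is the midpoint of KH ⇒ N = (-11/14, 18/7)
through Z parallel to PB: direction (-1, 0); meets NP at Q = (3/22, 8/11)
Q = N + t·(P−N) with t = 142/121

t = 142/121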